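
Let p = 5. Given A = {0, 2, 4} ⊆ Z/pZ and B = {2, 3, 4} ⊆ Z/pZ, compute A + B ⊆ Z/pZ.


Work in Z/5Z: reduce every sum a + b modulo 5.
Enumerate all 9 pairs:
a = 0: 0+2=2, 0+3=3, 0+4=4
a = 2: 2+2=4, 2+3=0, 2+4=1
a = 4: 4+2=1, 4+3=2, 4+4=3
Distinct residues collected: {0, 1, 2, 3, 4}
|A + B| = 5 (out of 5 total residues).

A + B = {0, 1, 2, 3, 4}


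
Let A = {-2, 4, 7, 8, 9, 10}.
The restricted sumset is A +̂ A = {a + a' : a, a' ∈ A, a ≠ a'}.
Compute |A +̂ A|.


Restricted sumset: A +̂ A = {a + a' : a ∈ A, a' ∈ A, a ≠ a'}.
Equivalently, take A + A and drop any sum 2a that is achievable ONLY as a + a for a ∈ A (i.e. sums representable only with equal summands).
Enumerate pairs (a, a') with a < a' (symmetric, so each unordered pair gives one sum; this covers all a ≠ a'):
  -2 + 4 = 2
  -2 + 7 = 5
  -2 + 8 = 6
  -2 + 9 = 7
  -2 + 10 = 8
  4 + 7 = 11
  4 + 8 = 12
  4 + 9 = 13
  4 + 10 = 14
  7 + 8 = 15
  7 + 9 = 16
  7 + 10 = 17
  8 + 9 = 17
  8 + 10 = 18
  9 + 10 = 19
Collected distinct sums: {2, 5, 6, 7, 8, 11, 12, 13, 14, 15, 16, 17, 18, 19}
|A +̂ A| = 14
(Reference bound: |A +̂ A| ≥ 2|A| - 3 for |A| ≥ 2, with |A| = 6 giving ≥ 9.)

|A +̂ A| = 14


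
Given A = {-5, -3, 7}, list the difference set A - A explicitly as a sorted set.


A - A = {a - a' : a, a' ∈ A}.
Compute a - a' for each ordered pair (a, a'):
a = -5: -5--5=0, -5--3=-2, -5-7=-12
a = -3: -3--5=2, -3--3=0, -3-7=-10
a = 7: 7--5=12, 7--3=10, 7-7=0
Collecting distinct values (and noting 0 appears from a-a):
A - A = {-12, -10, -2, 0, 2, 10, 12}
|A - A| = 7

A - A = {-12, -10, -2, 0, 2, 10, 12}


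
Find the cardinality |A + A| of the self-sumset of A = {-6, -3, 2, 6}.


A + A = {a + a' : a, a' ∈ A}; |A| = 4.
General bounds: 2|A| - 1 ≤ |A + A| ≤ |A|(|A|+1)/2, i.e. 7 ≤ |A + A| ≤ 10.
Lower bound 2|A|-1 is attained iff A is an arithmetic progression.
Enumerate sums a + a' for a ≤ a' (symmetric, so this suffices):
a = -6: -6+-6=-12, -6+-3=-9, -6+2=-4, -6+6=0
a = -3: -3+-3=-6, -3+2=-1, -3+6=3
a = 2: 2+2=4, 2+6=8
a = 6: 6+6=12
Distinct sums: {-12, -9, -6, -4, -1, 0, 3, 4, 8, 12}
|A + A| = 10

|A + A| = 10


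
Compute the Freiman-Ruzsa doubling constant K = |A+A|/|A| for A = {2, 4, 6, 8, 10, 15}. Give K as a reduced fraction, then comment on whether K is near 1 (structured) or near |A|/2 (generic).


|A| = 6.
Compute A + A by enumerating all 36 pairs.
A + A = {4, 6, 8, 10, 12, 14, 16, 17, 18, 19, 20, 21, 23, 25, 30}, so |A + A| = 15.
K = |A + A| / |A| = 15/6 = 5/2 ≈ 2.5000.
Reference: AP of size 6 gives K = 11/6 ≈ 1.8333; a fully generic set of size 6 gives K ≈ 3.5000.

|A| = 6, |A + A| = 15, K = 15/6 = 5/2.


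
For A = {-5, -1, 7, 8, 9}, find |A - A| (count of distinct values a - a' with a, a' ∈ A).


A - A = {a - a' : a, a' ∈ A}; |A| = 5.
Bounds: 2|A|-1 ≤ |A - A| ≤ |A|² - |A| + 1, i.e. 9 ≤ |A - A| ≤ 21.
Note: 0 ∈ A - A always (from a - a). The set is symmetric: if d ∈ A - A then -d ∈ A - A.
Enumerate nonzero differences d = a - a' with a > a' (then include -d):
Positive differences: {1, 2, 4, 8, 9, 10, 12, 13, 14}
Full difference set: {0} ∪ (positive diffs) ∪ (negative diffs).
|A - A| = 1 + 2·9 = 19 (matches direct enumeration: 19).

|A - A| = 19


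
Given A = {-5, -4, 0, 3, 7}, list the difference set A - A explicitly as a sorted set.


A - A = {a - a' : a, a' ∈ A}.
Compute a - a' for each ordered pair (a, a'):
a = -5: -5--5=0, -5--4=-1, -5-0=-5, -5-3=-8, -5-7=-12
a = -4: -4--5=1, -4--4=0, -4-0=-4, -4-3=-7, -4-7=-11
a = 0: 0--5=5, 0--4=4, 0-0=0, 0-3=-3, 0-7=-7
a = 3: 3--5=8, 3--4=7, 3-0=3, 3-3=0, 3-7=-4
a = 7: 7--5=12, 7--4=11, 7-0=7, 7-3=4, 7-7=0
Collecting distinct values (and noting 0 appears from a-a):
A - A = {-12, -11, -8, -7, -5, -4, -3, -1, 0, 1, 3, 4, 5, 7, 8, 11, 12}
|A - A| = 17

A - A = {-12, -11, -8, -7, -5, -4, -3, -1, 0, 1, 3, 4, 5, 7, 8, 11, 12}


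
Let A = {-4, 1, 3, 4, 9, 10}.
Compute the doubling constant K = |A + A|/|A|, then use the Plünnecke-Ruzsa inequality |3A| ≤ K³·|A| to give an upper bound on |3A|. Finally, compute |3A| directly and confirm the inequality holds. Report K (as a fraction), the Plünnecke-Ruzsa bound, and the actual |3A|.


|A| = 6.
Step 1: Compute A + A by enumerating all 36 pairs.
A + A = {-8, -3, -1, 0, 2, 4, 5, 6, 7, 8, 10, 11, 12, 13, 14, 18, 19, 20}, so |A + A| = 18.
Step 2: Doubling constant K = |A + A|/|A| = 18/6 = 18/6 ≈ 3.0000.
Step 3: Plünnecke-Ruzsa gives |3A| ≤ K³·|A| = (3.0000)³ · 6 ≈ 162.0000.
Step 4: Compute 3A = A + A + A directly by enumerating all triples (a,b,c) ∈ A³; |3A| = 34.
Step 5: Check 34 ≤ 162.0000? Yes ✓.

K = 18/6, Plünnecke-Ruzsa bound K³|A| ≈ 162.0000, |3A| = 34, inequality holds.


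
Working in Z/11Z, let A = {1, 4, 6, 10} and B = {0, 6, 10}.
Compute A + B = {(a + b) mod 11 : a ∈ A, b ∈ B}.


Work in Z/11Z: reduce every sum a + b modulo 11.
Enumerate all 12 pairs:
a = 1: 1+0=1, 1+6=7, 1+10=0
a = 4: 4+0=4, 4+6=10, 4+10=3
a = 6: 6+0=6, 6+6=1, 6+10=5
a = 10: 10+0=10, 10+6=5, 10+10=9
Distinct residues collected: {0, 1, 3, 4, 5, 6, 7, 9, 10}
|A + B| = 9 (out of 11 total residues).

A + B = {0, 1, 3, 4, 5, 6, 7, 9, 10}


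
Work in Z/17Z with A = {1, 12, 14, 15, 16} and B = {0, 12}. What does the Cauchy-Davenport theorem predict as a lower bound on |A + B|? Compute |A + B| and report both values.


Cauchy-Davenport: |A + B| ≥ min(p, |A| + |B| - 1) for A, B nonempty in Z/pZ.
|A| = 5, |B| = 2, p = 17.
CD lower bound = min(17, 5 + 2 - 1) = min(17, 6) = 6.
Compute A + B mod 17 directly:
a = 1: 1+0=1, 1+12=13
a = 12: 12+0=12, 12+12=7
a = 14: 14+0=14, 14+12=9
a = 15: 15+0=15, 15+12=10
a = 16: 16+0=16, 16+12=11
A + B = {1, 7, 9, 10, 11, 12, 13, 14, 15, 16}, so |A + B| = 10.
Verify: 10 ≥ 6? Yes ✓.

CD lower bound = 6, actual |A + B| = 10.


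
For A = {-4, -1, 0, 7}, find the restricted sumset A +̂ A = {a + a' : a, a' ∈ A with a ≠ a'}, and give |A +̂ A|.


Restricted sumset: A +̂ A = {a + a' : a ∈ A, a' ∈ A, a ≠ a'}.
Equivalently, take A + A and drop any sum 2a that is achievable ONLY as a + a for a ∈ A (i.e. sums representable only with equal summands).
Enumerate pairs (a, a') with a < a' (symmetric, so each unordered pair gives one sum; this covers all a ≠ a'):
  -4 + -1 = -5
  -4 + 0 = -4
  -4 + 7 = 3
  -1 + 0 = -1
  -1 + 7 = 6
  0 + 7 = 7
Collected distinct sums: {-5, -4, -1, 3, 6, 7}
|A +̂ A| = 6
(Reference bound: |A +̂ A| ≥ 2|A| - 3 for |A| ≥ 2, with |A| = 4 giving ≥ 5.)

|A +̂ A| = 6


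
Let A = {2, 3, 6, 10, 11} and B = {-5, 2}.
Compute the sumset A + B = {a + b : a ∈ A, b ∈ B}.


A + B = {a + b : a ∈ A, b ∈ B}.
Enumerate all |A|·|B| = 5·2 = 10 pairs (a, b) and collect distinct sums.
a = 2: 2+-5=-3, 2+2=4
a = 3: 3+-5=-2, 3+2=5
a = 6: 6+-5=1, 6+2=8
a = 10: 10+-5=5, 10+2=12
a = 11: 11+-5=6, 11+2=13
Collecting distinct sums: A + B = {-3, -2, 1, 4, 5, 6, 8, 12, 13}
|A + B| = 9

A + B = {-3, -2, 1, 4, 5, 6, 8, 12, 13}


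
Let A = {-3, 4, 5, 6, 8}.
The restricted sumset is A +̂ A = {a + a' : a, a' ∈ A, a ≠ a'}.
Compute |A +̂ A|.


Restricted sumset: A +̂ A = {a + a' : a ∈ A, a' ∈ A, a ≠ a'}.
Equivalently, take A + A and drop any sum 2a that is achievable ONLY as a + a for a ∈ A (i.e. sums representable only with equal summands).
Enumerate pairs (a, a') with a < a' (symmetric, so each unordered pair gives one sum; this covers all a ≠ a'):
  -3 + 4 = 1
  -3 + 5 = 2
  -3 + 6 = 3
  -3 + 8 = 5
  4 + 5 = 9
  4 + 6 = 10
  4 + 8 = 12
  5 + 6 = 11
  5 + 8 = 13
  6 + 8 = 14
Collected distinct sums: {1, 2, 3, 5, 9, 10, 11, 12, 13, 14}
|A +̂ A| = 10
(Reference bound: |A +̂ A| ≥ 2|A| - 3 for |A| ≥ 2, with |A| = 5 giving ≥ 7.)

|A +̂ A| = 10


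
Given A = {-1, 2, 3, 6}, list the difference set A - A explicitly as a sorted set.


A - A = {a - a' : a, a' ∈ A}.
Compute a - a' for each ordered pair (a, a'):
a = -1: -1--1=0, -1-2=-3, -1-3=-4, -1-6=-7
a = 2: 2--1=3, 2-2=0, 2-3=-1, 2-6=-4
a = 3: 3--1=4, 3-2=1, 3-3=0, 3-6=-3
a = 6: 6--1=7, 6-2=4, 6-3=3, 6-6=0
Collecting distinct values (and noting 0 appears from a-a):
A - A = {-7, -4, -3, -1, 0, 1, 3, 4, 7}
|A - A| = 9

A - A = {-7, -4, -3, -1, 0, 1, 3, 4, 7}


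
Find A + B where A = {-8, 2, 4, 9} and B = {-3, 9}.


A + B = {a + b : a ∈ A, b ∈ B}.
Enumerate all |A|·|B| = 4·2 = 8 pairs (a, b) and collect distinct sums.
a = -8: -8+-3=-11, -8+9=1
a = 2: 2+-3=-1, 2+9=11
a = 4: 4+-3=1, 4+9=13
a = 9: 9+-3=6, 9+9=18
Collecting distinct sums: A + B = {-11, -1, 1, 6, 11, 13, 18}
|A + B| = 7

A + B = {-11, -1, 1, 6, 11, 13, 18}


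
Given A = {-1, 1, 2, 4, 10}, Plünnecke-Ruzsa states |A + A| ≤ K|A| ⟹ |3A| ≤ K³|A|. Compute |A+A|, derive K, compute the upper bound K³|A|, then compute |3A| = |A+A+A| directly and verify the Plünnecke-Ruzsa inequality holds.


|A| = 5.
Step 1: Compute A + A by enumerating all 25 pairs.
A + A = {-2, 0, 1, 2, 3, 4, 5, 6, 8, 9, 11, 12, 14, 20}, so |A + A| = 14.
Step 2: Doubling constant K = |A + A|/|A| = 14/5 = 14/5 ≈ 2.8000.
Step 3: Plünnecke-Ruzsa gives |3A| ≤ K³·|A| = (2.8000)³ · 5 ≈ 109.7600.
Step 4: Compute 3A = A + A + A directly by enumerating all triples (a,b,c) ∈ A³; |3A| = 25.
Step 5: Check 25 ≤ 109.7600? Yes ✓.

K = 14/5, Plünnecke-Ruzsa bound K³|A| ≈ 109.7600, |3A| = 25, inequality holds.


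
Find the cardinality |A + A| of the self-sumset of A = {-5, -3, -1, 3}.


A + A = {a + a' : a, a' ∈ A}; |A| = 4.
General bounds: 2|A| - 1 ≤ |A + A| ≤ |A|(|A|+1)/2, i.e. 7 ≤ |A + A| ≤ 10.
Lower bound 2|A|-1 is attained iff A is an arithmetic progression.
Enumerate sums a + a' for a ≤ a' (symmetric, so this suffices):
a = -5: -5+-5=-10, -5+-3=-8, -5+-1=-6, -5+3=-2
a = -3: -3+-3=-6, -3+-1=-4, -3+3=0
a = -1: -1+-1=-2, -1+3=2
a = 3: 3+3=6
Distinct sums: {-10, -8, -6, -4, -2, 0, 2, 6}
|A + A| = 8

|A + A| = 8


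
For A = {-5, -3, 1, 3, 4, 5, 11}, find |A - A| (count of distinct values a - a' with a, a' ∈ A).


A - A = {a - a' : a, a' ∈ A}; |A| = 7.
Bounds: 2|A|-1 ≤ |A - A| ≤ |A|² - |A| + 1, i.e. 13 ≤ |A - A| ≤ 43.
Note: 0 ∈ A - A always (from a - a). The set is symmetric: if d ∈ A - A then -d ∈ A - A.
Enumerate nonzero differences d = a - a' with a > a' (then include -d):
Positive differences: {1, 2, 3, 4, 6, 7, 8, 9, 10, 14, 16}
Full difference set: {0} ∪ (positive diffs) ∪ (negative diffs).
|A - A| = 1 + 2·11 = 23 (matches direct enumeration: 23).

|A - A| = 23


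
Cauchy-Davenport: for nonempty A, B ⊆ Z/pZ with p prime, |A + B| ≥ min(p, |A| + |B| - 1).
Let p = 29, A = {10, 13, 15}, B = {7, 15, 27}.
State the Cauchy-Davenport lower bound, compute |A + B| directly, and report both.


Cauchy-Davenport: |A + B| ≥ min(p, |A| + |B| - 1) for A, B nonempty in Z/pZ.
|A| = 3, |B| = 3, p = 29.
CD lower bound = min(29, 3 + 3 - 1) = min(29, 5) = 5.
Compute A + B mod 29 directly:
a = 10: 10+7=17, 10+15=25, 10+27=8
a = 13: 13+7=20, 13+15=28, 13+27=11
a = 15: 15+7=22, 15+15=1, 15+27=13
A + B = {1, 8, 11, 13, 17, 20, 22, 25, 28}, so |A + B| = 9.
Verify: 9 ≥ 5? Yes ✓.

CD lower bound = 5, actual |A + B| = 9.


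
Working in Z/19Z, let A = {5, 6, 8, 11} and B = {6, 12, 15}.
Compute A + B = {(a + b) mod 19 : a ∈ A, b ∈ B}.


Work in Z/19Z: reduce every sum a + b modulo 19.
Enumerate all 12 pairs:
a = 5: 5+6=11, 5+12=17, 5+15=1
a = 6: 6+6=12, 6+12=18, 6+15=2
a = 8: 8+6=14, 8+12=1, 8+15=4
a = 11: 11+6=17, 11+12=4, 11+15=7
Distinct residues collected: {1, 2, 4, 7, 11, 12, 14, 17, 18}
|A + B| = 9 (out of 19 total residues).

A + B = {1, 2, 4, 7, 11, 12, 14, 17, 18}


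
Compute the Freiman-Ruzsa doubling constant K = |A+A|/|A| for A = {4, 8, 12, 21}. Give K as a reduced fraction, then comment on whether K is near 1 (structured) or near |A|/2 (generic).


|A| = 4.
Compute A + A by enumerating all 16 pairs.
A + A = {8, 12, 16, 20, 24, 25, 29, 33, 42}, so |A + A| = 9.
K = |A + A| / |A| = 9/4 (already in lowest terms) ≈ 2.2500.
Reference: AP of size 4 gives K = 7/4 ≈ 1.7500; a fully generic set of size 4 gives K ≈ 2.5000.

|A| = 4, |A + A| = 9, K = 9/4.


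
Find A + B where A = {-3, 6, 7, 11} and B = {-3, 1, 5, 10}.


A + B = {a + b : a ∈ A, b ∈ B}.
Enumerate all |A|·|B| = 4·4 = 16 pairs (a, b) and collect distinct sums.
a = -3: -3+-3=-6, -3+1=-2, -3+5=2, -3+10=7
a = 6: 6+-3=3, 6+1=7, 6+5=11, 6+10=16
a = 7: 7+-3=4, 7+1=8, 7+5=12, 7+10=17
a = 11: 11+-3=8, 11+1=12, 11+5=16, 11+10=21
Collecting distinct sums: A + B = {-6, -2, 2, 3, 4, 7, 8, 11, 12, 16, 17, 21}
|A + B| = 12

A + B = {-6, -2, 2, 3, 4, 7, 8, 11, 12, 16, 17, 21}


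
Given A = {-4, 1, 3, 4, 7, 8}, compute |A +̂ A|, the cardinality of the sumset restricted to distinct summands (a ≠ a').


Restricted sumset: A +̂ A = {a + a' : a ∈ A, a' ∈ A, a ≠ a'}.
Equivalently, take A + A and drop any sum 2a that is achievable ONLY as a + a for a ∈ A (i.e. sums representable only with equal summands).
Enumerate pairs (a, a') with a < a' (symmetric, so each unordered pair gives one sum; this covers all a ≠ a'):
  -4 + 1 = -3
  -4 + 3 = -1
  -4 + 4 = 0
  -4 + 7 = 3
  -4 + 8 = 4
  1 + 3 = 4
  1 + 4 = 5
  1 + 7 = 8
  1 + 8 = 9
  3 + 4 = 7
  3 + 7 = 10
  3 + 8 = 11
  4 + 7 = 11
  4 + 8 = 12
  7 + 8 = 15
Collected distinct sums: {-3, -1, 0, 3, 4, 5, 7, 8, 9, 10, 11, 12, 15}
|A +̂ A| = 13
(Reference bound: |A +̂ A| ≥ 2|A| - 3 for |A| ≥ 2, with |A| = 6 giving ≥ 9.)

|A +̂ A| = 13


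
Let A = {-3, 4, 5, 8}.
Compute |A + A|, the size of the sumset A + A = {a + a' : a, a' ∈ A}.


A + A = {a + a' : a, a' ∈ A}; |A| = 4.
General bounds: 2|A| - 1 ≤ |A + A| ≤ |A|(|A|+1)/2, i.e. 7 ≤ |A + A| ≤ 10.
Lower bound 2|A|-1 is attained iff A is an arithmetic progression.
Enumerate sums a + a' for a ≤ a' (symmetric, so this suffices):
a = -3: -3+-3=-6, -3+4=1, -3+5=2, -3+8=5
a = 4: 4+4=8, 4+5=9, 4+8=12
a = 5: 5+5=10, 5+8=13
a = 8: 8+8=16
Distinct sums: {-6, 1, 2, 5, 8, 9, 10, 12, 13, 16}
|A + A| = 10

|A + A| = 10


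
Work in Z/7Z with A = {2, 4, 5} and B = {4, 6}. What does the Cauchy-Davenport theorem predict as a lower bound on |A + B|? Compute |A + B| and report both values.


Cauchy-Davenport: |A + B| ≥ min(p, |A| + |B| - 1) for A, B nonempty in Z/pZ.
|A| = 3, |B| = 2, p = 7.
CD lower bound = min(7, 3 + 2 - 1) = min(7, 4) = 4.
Compute A + B mod 7 directly:
a = 2: 2+4=6, 2+6=1
a = 4: 4+4=1, 4+6=3
a = 5: 5+4=2, 5+6=4
A + B = {1, 2, 3, 4, 6}, so |A + B| = 5.
Verify: 5 ≥ 4? Yes ✓.

CD lower bound = 4, actual |A + B| = 5.


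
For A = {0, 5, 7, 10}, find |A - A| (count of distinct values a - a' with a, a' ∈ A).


A - A = {a - a' : a, a' ∈ A}; |A| = 4.
Bounds: 2|A|-1 ≤ |A - A| ≤ |A|² - |A| + 1, i.e. 7 ≤ |A - A| ≤ 13.
Note: 0 ∈ A - A always (from a - a). The set is symmetric: if d ∈ A - A then -d ∈ A - A.
Enumerate nonzero differences d = a - a' with a > a' (then include -d):
Positive differences: {2, 3, 5, 7, 10}
Full difference set: {0} ∪ (positive diffs) ∪ (negative diffs).
|A - A| = 1 + 2·5 = 11 (matches direct enumeration: 11).

|A - A| = 11


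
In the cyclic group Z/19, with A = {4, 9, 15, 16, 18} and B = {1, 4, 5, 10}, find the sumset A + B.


Work in Z/19Z: reduce every sum a + b modulo 19.
Enumerate all 20 pairs:
a = 4: 4+1=5, 4+4=8, 4+5=9, 4+10=14
a = 9: 9+1=10, 9+4=13, 9+5=14, 9+10=0
a = 15: 15+1=16, 15+4=0, 15+5=1, 15+10=6
a = 16: 16+1=17, 16+4=1, 16+5=2, 16+10=7
a = 18: 18+1=0, 18+4=3, 18+5=4, 18+10=9
Distinct residues collected: {0, 1, 2, 3, 4, 5, 6, 7, 8, 9, 10, 13, 14, 16, 17}
|A + B| = 15 (out of 19 total residues).

A + B = {0, 1, 2, 3, 4, 5, 6, 7, 8, 9, 10, 13, 14, 16, 17}


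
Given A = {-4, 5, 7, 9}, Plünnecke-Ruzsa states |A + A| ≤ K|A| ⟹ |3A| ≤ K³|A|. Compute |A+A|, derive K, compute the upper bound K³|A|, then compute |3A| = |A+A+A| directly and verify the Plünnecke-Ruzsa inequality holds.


|A| = 4.
Step 1: Compute A + A by enumerating all 16 pairs.
A + A = {-8, 1, 3, 5, 10, 12, 14, 16, 18}, so |A + A| = 9.
Step 2: Doubling constant K = |A + A|/|A| = 9/4 = 9/4 ≈ 2.2500.
Step 3: Plünnecke-Ruzsa gives |3A| ≤ K³·|A| = (2.2500)³ · 4 ≈ 45.5625.
Step 4: Compute 3A = A + A + A directly by enumerating all triples (a,b,c) ∈ A³; |3A| = 16.
Step 5: Check 16 ≤ 45.5625? Yes ✓.

K = 9/4, Plünnecke-Ruzsa bound K³|A| ≈ 45.5625, |3A| = 16, inequality holds.


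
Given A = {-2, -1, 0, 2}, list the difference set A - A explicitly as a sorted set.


A - A = {a - a' : a, a' ∈ A}.
Compute a - a' for each ordered pair (a, a'):
a = -2: -2--2=0, -2--1=-1, -2-0=-2, -2-2=-4
a = -1: -1--2=1, -1--1=0, -1-0=-1, -1-2=-3
a = 0: 0--2=2, 0--1=1, 0-0=0, 0-2=-2
a = 2: 2--2=4, 2--1=3, 2-0=2, 2-2=0
Collecting distinct values (and noting 0 appears from a-a):
A - A = {-4, -3, -2, -1, 0, 1, 2, 3, 4}
|A - A| = 9

A - A = {-4, -3, -2, -1, 0, 1, 2, 3, 4}


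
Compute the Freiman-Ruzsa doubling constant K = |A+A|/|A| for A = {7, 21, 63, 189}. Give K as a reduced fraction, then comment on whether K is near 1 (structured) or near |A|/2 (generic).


|A| = 4.
Compute A + A by enumerating all 16 pairs.
A + A = {14, 28, 42, 70, 84, 126, 196, 210, 252, 378}, so |A + A| = 10.
K = |A + A| / |A| = 10/4 = 5/2 ≈ 2.5000.
Reference: AP of size 4 gives K = 7/4 ≈ 1.7500; a fully generic set of size 4 gives K ≈ 2.5000.

|A| = 4, |A + A| = 10, K = 10/4 = 5/2.


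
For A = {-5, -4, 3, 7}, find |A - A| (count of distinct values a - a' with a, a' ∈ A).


A - A = {a - a' : a, a' ∈ A}; |A| = 4.
Bounds: 2|A|-1 ≤ |A - A| ≤ |A|² - |A| + 1, i.e. 7 ≤ |A - A| ≤ 13.
Note: 0 ∈ A - A always (from a - a). The set is symmetric: if d ∈ A - A then -d ∈ A - A.
Enumerate nonzero differences d = a - a' with a > a' (then include -d):
Positive differences: {1, 4, 7, 8, 11, 12}
Full difference set: {0} ∪ (positive diffs) ∪ (negative diffs).
|A - A| = 1 + 2·6 = 13 (matches direct enumeration: 13).

|A - A| = 13


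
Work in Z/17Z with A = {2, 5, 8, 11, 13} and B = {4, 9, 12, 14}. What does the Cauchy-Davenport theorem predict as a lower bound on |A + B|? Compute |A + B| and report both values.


Cauchy-Davenport: |A + B| ≥ min(p, |A| + |B| - 1) for A, B nonempty in Z/pZ.
|A| = 5, |B| = 4, p = 17.
CD lower bound = min(17, 5 + 4 - 1) = min(17, 8) = 8.
Compute A + B mod 17 directly:
a = 2: 2+4=6, 2+9=11, 2+12=14, 2+14=16
a = 5: 5+4=9, 5+9=14, 5+12=0, 5+14=2
a = 8: 8+4=12, 8+9=0, 8+12=3, 8+14=5
a = 11: 11+4=15, 11+9=3, 11+12=6, 11+14=8
a = 13: 13+4=0, 13+9=5, 13+12=8, 13+14=10
A + B = {0, 2, 3, 5, 6, 8, 9, 10, 11, 12, 14, 15, 16}, so |A + B| = 13.
Verify: 13 ≥ 8? Yes ✓.

CD lower bound = 8, actual |A + B| = 13.


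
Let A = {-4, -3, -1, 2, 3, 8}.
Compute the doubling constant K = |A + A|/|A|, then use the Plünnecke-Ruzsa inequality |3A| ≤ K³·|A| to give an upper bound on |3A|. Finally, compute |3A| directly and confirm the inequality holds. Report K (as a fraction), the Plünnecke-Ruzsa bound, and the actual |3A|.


|A| = 6.
Step 1: Compute A + A by enumerating all 36 pairs.
A + A = {-8, -7, -6, -5, -4, -2, -1, 0, 1, 2, 4, 5, 6, 7, 10, 11, 16}, so |A + A| = 17.
Step 2: Doubling constant K = |A + A|/|A| = 17/6 = 17/6 ≈ 2.8333.
Step 3: Plünnecke-Ruzsa gives |3A| ≤ K³·|A| = (2.8333)³ · 6 ≈ 136.4722.
Step 4: Compute 3A = A + A + A directly by enumerating all triples (a,b,c) ∈ A³; |3A| = 30.
Step 5: Check 30 ≤ 136.4722? Yes ✓.

K = 17/6, Plünnecke-Ruzsa bound K³|A| ≈ 136.4722, |3A| = 30, inequality holds.


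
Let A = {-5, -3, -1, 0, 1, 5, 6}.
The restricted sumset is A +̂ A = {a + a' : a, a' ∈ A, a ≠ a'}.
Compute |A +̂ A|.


Restricted sumset: A +̂ A = {a + a' : a ∈ A, a' ∈ A, a ≠ a'}.
Equivalently, take A + A and drop any sum 2a that is achievable ONLY as a + a for a ∈ A (i.e. sums representable only with equal summands).
Enumerate pairs (a, a') with a < a' (symmetric, so each unordered pair gives one sum; this covers all a ≠ a'):
  -5 + -3 = -8
  -5 + -1 = -6
  -5 + 0 = -5
  -5 + 1 = -4
  -5 + 5 = 0
  -5 + 6 = 1
  -3 + -1 = -4
  -3 + 0 = -3
  -3 + 1 = -2
  -3 + 5 = 2
  -3 + 6 = 3
  -1 + 0 = -1
  -1 + 1 = 0
  -1 + 5 = 4
  -1 + 6 = 5
  0 + 1 = 1
  0 + 5 = 5
  0 + 6 = 6
  1 + 5 = 6
  1 + 6 = 7
  5 + 6 = 11
Collected distinct sums: {-8, -6, -5, -4, -3, -2, -1, 0, 1, 2, 3, 4, 5, 6, 7, 11}
|A +̂ A| = 16
(Reference bound: |A +̂ A| ≥ 2|A| - 3 for |A| ≥ 2, with |A| = 7 giving ≥ 11.)

|A +̂ A| = 16


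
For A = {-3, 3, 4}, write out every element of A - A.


A - A = {a - a' : a, a' ∈ A}.
Compute a - a' for each ordered pair (a, a'):
a = -3: -3--3=0, -3-3=-6, -3-4=-7
a = 3: 3--3=6, 3-3=0, 3-4=-1
a = 4: 4--3=7, 4-3=1, 4-4=0
Collecting distinct values (and noting 0 appears from a-a):
A - A = {-7, -6, -1, 0, 1, 6, 7}
|A - A| = 7

A - A = {-7, -6, -1, 0, 1, 6, 7}


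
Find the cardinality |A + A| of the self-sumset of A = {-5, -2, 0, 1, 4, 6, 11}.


A + A = {a + a' : a, a' ∈ A}; |A| = 7.
General bounds: 2|A| - 1 ≤ |A + A| ≤ |A|(|A|+1)/2, i.e. 13 ≤ |A + A| ≤ 28.
Lower bound 2|A|-1 is attained iff A is an arithmetic progression.
Enumerate sums a + a' for a ≤ a' (symmetric, so this suffices):
a = -5: -5+-5=-10, -5+-2=-7, -5+0=-5, -5+1=-4, -5+4=-1, -5+6=1, -5+11=6
a = -2: -2+-2=-4, -2+0=-2, -2+1=-1, -2+4=2, -2+6=4, -2+11=9
a = 0: 0+0=0, 0+1=1, 0+4=4, 0+6=6, 0+11=11
a = 1: 1+1=2, 1+4=5, 1+6=7, 1+11=12
a = 4: 4+4=8, 4+6=10, 4+11=15
a = 6: 6+6=12, 6+11=17
a = 11: 11+11=22
Distinct sums: {-10, -7, -5, -4, -2, -1, 0, 1, 2, 4, 5, 6, 7, 8, 9, 10, 11, 12, 15, 17, 22}
|A + A| = 21

|A + A| = 21


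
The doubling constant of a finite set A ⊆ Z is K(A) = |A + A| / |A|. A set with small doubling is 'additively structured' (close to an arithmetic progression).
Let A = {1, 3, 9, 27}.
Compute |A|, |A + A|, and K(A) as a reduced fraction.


|A| = 4.
Compute A + A by enumerating all 16 pairs.
A + A = {2, 4, 6, 10, 12, 18, 28, 30, 36, 54}, so |A + A| = 10.
K = |A + A| / |A| = 10/4 = 5/2 ≈ 2.5000.
Reference: AP of size 4 gives K = 7/4 ≈ 1.7500; a fully generic set of size 4 gives K ≈ 2.5000.

|A| = 4, |A + A| = 10, K = 10/4 = 5/2.


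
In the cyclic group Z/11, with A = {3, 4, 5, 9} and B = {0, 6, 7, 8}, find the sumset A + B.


Work in Z/11Z: reduce every sum a + b modulo 11.
Enumerate all 16 pairs:
a = 3: 3+0=3, 3+6=9, 3+7=10, 3+8=0
a = 4: 4+0=4, 4+6=10, 4+7=0, 4+8=1
a = 5: 5+0=5, 5+6=0, 5+7=1, 5+8=2
a = 9: 9+0=9, 9+6=4, 9+7=5, 9+8=6
Distinct residues collected: {0, 1, 2, 3, 4, 5, 6, 9, 10}
|A + B| = 9 (out of 11 total residues).

A + B = {0, 1, 2, 3, 4, 5, 6, 9, 10}


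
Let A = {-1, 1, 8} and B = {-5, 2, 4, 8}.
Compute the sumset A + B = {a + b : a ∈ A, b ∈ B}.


A + B = {a + b : a ∈ A, b ∈ B}.
Enumerate all |A|·|B| = 3·4 = 12 pairs (a, b) and collect distinct sums.
a = -1: -1+-5=-6, -1+2=1, -1+4=3, -1+8=7
a = 1: 1+-5=-4, 1+2=3, 1+4=5, 1+8=9
a = 8: 8+-5=3, 8+2=10, 8+4=12, 8+8=16
Collecting distinct sums: A + B = {-6, -4, 1, 3, 5, 7, 9, 10, 12, 16}
|A + B| = 10

A + B = {-6, -4, 1, 3, 5, 7, 9, 10, 12, 16}


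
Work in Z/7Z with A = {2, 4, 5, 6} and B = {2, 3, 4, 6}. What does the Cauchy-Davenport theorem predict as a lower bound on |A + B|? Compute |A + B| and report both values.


Cauchy-Davenport: |A + B| ≥ min(p, |A| + |B| - 1) for A, B nonempty in Z/pZ.
|A| = 4, |B| = 4, p = 7.
CD lower bound = min(7, 4 + 4 - 1) = min(7, 7) = 7.
Compute A + B mod 7 directly:
a = 2: 2+2=4, 2+3=5, 2+4=6, 2+6=1
a = 4: 4+2=6, 4+3=0, 4+4=1, 4+6=3
a = 5: 5+2=0, 5+3=1, 5+4=2, 5+6=4
a = 6: 6+2=1, 6+3=2, 6+4=3, 6+6=5
A + B = {0, 1, 2, 3, 4, 5, 6}, so |A + B| = 7.
Verify: 7 ≥ 7? Yes ✓.

CD lower bound = 7, actual |A + B| = 7.


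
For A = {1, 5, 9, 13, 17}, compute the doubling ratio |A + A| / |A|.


|A| = 5.
Compute A + A by enumerating all 25 pairs.
A + A = {2, 6, 10, 14, 18, 22, 26, 30, 34}, so |A + A| = 9.
K = |A + A| / |A| = 9/5 (already in lowest terms) ≈ 1.8000.
Reference: AP of size 5 gives K = 9/5 ≈ 1.8000; a fully generic set of size 5 gives K ≈ 3.0000.

|A| = 5, |A + A| = 9, K = 9/5.


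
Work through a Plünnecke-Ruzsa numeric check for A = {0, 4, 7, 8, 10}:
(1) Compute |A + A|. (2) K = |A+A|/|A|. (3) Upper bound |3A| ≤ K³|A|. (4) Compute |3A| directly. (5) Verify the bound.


|A| = 5.
Step 1: Compute A + A by enumerating all 25 pairs.
A + A = {0, 4, 7, 8, 10, 11, 12, 14, 15, 16, 17, 18, 20}, so |A + A| = 13.
Step 2: Doubling constant K = |A + A|/|A| = 13/5 = 13/5 ≈ 2.6000.
Step 3: Plünnecke-Ruzsa gives |3A| ≤ K³·|A| = (2.6000)³ · 5 ≈ 87.8800.
Step 4: Compute 3A = A + A + A directly by enumerating all triples (a,b,c) ∈ A³; |3A| = 23.
Step 5: Check 23 ≤ 87.8800? Yes ✓.

K = 13/5, Plünnecke-Ruzsa bound K³|A| ≈ 87.8800, |3A| = 23, inequality holds.


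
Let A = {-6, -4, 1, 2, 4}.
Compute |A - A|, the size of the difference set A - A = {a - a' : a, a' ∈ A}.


A - A = {a - a' : a, a' ∈ A}; |A| = 5.
Bounds: 2|A|-1 ≤ |A - A| ≤ |A|² - |A| + 1, i.e. 9 ≤ |A - A| ≤ 21.
Note: 0 ∈ A - A always (from a - a). The set is symmetric: if d ∈ A - A then -d ∈ A - A.
Enumerate nonzero differences d = a - a' with a > a' (then include -d):
Positive differences: {1, 2, 3, 5, 6, 7, 8, 10}
Full difference set: {0} ∪ (positive diffs) ∪ (negative diffs).
|A - A| = 1 + 2·8 = 17 (matches direct enumeration: 17).

|A - A| = 17


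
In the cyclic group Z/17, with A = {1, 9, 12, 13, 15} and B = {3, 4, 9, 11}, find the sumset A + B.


Work in Z/17Z: reduce every sum a + b modulo 17.
Enumerate all 20 pairs:
a = 1: 1+3=4, 1+4=5, 1+9=10, 1+11=12
a = 9: 9+3=12, 9+4=13, 9+9=1, 9+11=3
a = 12: 12+3=15, 12+4=16, 12+9=4, 12+11=6
a = 13: 13+3=16, 13+4=0, 13+9=5, 13+11=7
a = 15: 15+3=1, 15+4=2, 15+9=7, 15+11=9
Distinct residues collected: {0, 1, 2, 3, 4, 5, 6, 7, 9, 10, 12, 13, 15, 16}
|A + B| = 14 (out of 17 total residues).

A + B = {0, 1, 2, 3, 4, 5, 6, 7, 9, 10, 12, 13, 15, 16}


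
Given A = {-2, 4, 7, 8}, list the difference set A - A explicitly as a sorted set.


A - A = {a - a' : a, a' ∈ A}.
Compute a - a' for each ordered pair (a, a'):
a = -2: -2--2=0, -2-4=-6, -2-7=-9, -2-8=-10
a = 4: 4--2=6, 4-4=0, 4-7=-3, 4-8=-4
a = 7: 7--2=9, 7-4=3, 7-7=0, 7-8=-1
a = 8: 8--2=10, 8-4=4, 8-7=1, 8-8=0
Collecting distinct values (and noting 0 appears from a-a):
A - A = {-10, -9, -6, -4, -3, -1, 0, 1, 3, 4, 6, 9, 10}
|A - A| = 13

A - A = {-10, -9, -6, -4, -3, -1, 0, 1, 3, 4, 6, 9, 10}


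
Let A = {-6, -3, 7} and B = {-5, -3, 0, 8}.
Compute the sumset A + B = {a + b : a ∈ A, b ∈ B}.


A + B = {a + b : a ∈ A, b ∈ B}.
Enumerate all |A|·|B| = 3·4 = 12 pairs (a, b) and collect distinct sums.
a = -6: -6+-5=-11, -6+-3=-9, -6+0=-6, -6+8=2
a = -3: -3+-5=-8, -3+-3=-6, -3+0=-3, -3+8=5
a = 7: 7+-5=2, 7+-3=4, 7+0=7, 7+8=15
Collecting distinct sums: A + B = {-11, -9, -8, -6, -3, 2, 4, 5, 7, 15}
|A + B| = 10

A + B = {-11, -9, -8, -6, -3, 2, 4, 5, 7, 15}


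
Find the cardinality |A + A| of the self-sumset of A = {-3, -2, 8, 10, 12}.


A + A = {a + a' : a, a' ∈ A}; |A| = 5.
General bounds: 2|A| - 1 ≤ |A + A| ≤ |A|(|A|+1)/2, i.e. 9 ≤ |A + A| ≤ 15.
Lower bound 2|A|-1 is attained iff A is an arithmetic progression.
Enumerate sums a + a' for a ≤ a' (symmetric, so this suffices):
a = -3: -3+-3=-6, -3+-2=-5, -3+8=5, -3+10=7, -3+12=9
a = -2: -2+-2=-4, -2+8=6, -2+10=8, -2+12=10
a = 8: 8+8=16, 8+10=18, 8+12=20
a = 10: 10+10=20, 10+12=22
a = 12: 12+12=24
Distinct sums: {-6, -5, -4, 5, 6, 7, 8, 9, 10, 16, 18, 20, 22, 24}
|A + A| = 14

|A + A| = 14


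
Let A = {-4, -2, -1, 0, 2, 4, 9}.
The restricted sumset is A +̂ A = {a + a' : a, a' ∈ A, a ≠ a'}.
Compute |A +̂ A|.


Restricted sumset: A +̂ A = {a + a' : a ∈ A, a' ∈ A, a ≠ a'}.
Equivalently, take A + A and drop any sum 2a that is achievable ONLY as a + a for a ∈ A (i.e. sums representable only with equal summands).
Enumerate pairs (a, a') with a < a' (symmetric, so each unordered pair gives one sum; this covers all a ≠ a'):
  -4 + -2 = -6
  -4 + -1 = -5
  -4 + 0 = -4
  -4 + 2 = -2
  -4 + 4 = 0
  -4 + 9 = 5
  -2 + -1 = -3
  -2 + 0 = -2
  -2 + 2 = 0
  -2 + 4 = 2
  -2 + 9 = 7
  -1 + 0 = -1
  -1 + 2 = 1
  -1 + 4 = 3
  -1 + 9 = 8
  0 + 2 = 2
  0 + 4 = 4
  0 + 9 = 9
  2 + 4 = 6
  2 + 9 = 11
  4 + 9 = 13
Collected distinct sums: {-6, -5, -4, -3, -2, -1, 0, 1, 2, 3, 4, 5, 6, 7, 8, 9, 11, 13}
|A +̂ A| = 18
(Reference bound: |A +̂ A| ≥ 2|A| - 3 for |A| ≥ 2, with |A| = 7 giving ≥ 11.)

|A +̂ A| = 18


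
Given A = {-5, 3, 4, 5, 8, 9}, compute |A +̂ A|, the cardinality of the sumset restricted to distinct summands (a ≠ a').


Restricted sumset: A +̂ A = {a + a' : a ∈ A, a' ∈ A, a ≠ a'}.
Equivalently, take A + A and drop any sum 2a that is achievable ONLY as a + a for a ∈ A (i.e. sums representable only with equal summands).
Enumerate pairs (a, a') with a < a' (symmetric, so each unordered pair gives one sum; this covers all a ≠ a'):
  -5 + 3 = -2
  -5 + 4 = -1
  -5 + 5 = 0
  -5 + 8 = 3
  -5 + 9 = 4
  3 + 4 = 7
  3 + 5 = 8
  3 + 8 = 11
  3 + 9 = 12
  4 + 5 = 9
  4 + 8 = 12
  4 + 9 = 13
  5 + 8 = 13
  5 + 9 = 14
  8 + 9 = 17
Collected distinct sums: {-2, -1, 0, 3, 4, 7, 8, 9, 11, 12, 13, 14, 17}
|A +̂ A| = 13
(Reference bound: |A +̂ A| ≥ 2|A| - 3 for |A| ≥ 2, with |A| = 6 giving ≥ 9.)

|A +̂ A| = 13


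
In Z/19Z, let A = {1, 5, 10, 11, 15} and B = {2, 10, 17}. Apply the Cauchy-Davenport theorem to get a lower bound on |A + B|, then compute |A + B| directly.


Cauchy-Davenport: |A + B| ≥ min(p, |A| + |B| - 1) for A, B nonempty in Z/pZ.
|A| = 5, |B| = 3, p = 19.
CD lower bound = min(19, 5 + 3 - 1) = min(19, 7) = 7.
Compute A + B mod 19 directly:
a = 1: 1+2=3, 1+10=11, 1+17=18
a = 5: 5+2=7, 5+10=15, 5+17=3
a = 10: 10+2=12, 10+10=1, 10+17=8
a = 11: 11+2=13, 11+10=2, 11+17=9
a = 15: 15+2=17, 15+10=6, 15+17=13
A + B = {1, 2, 3, 6, 7, 8, 9, 11, 12, 13, 15, 17, 18}, so |A + B| = 13.
Verify: 13 ≥ 7? Yes ✓.

CD lower bound = 7, actual |A + B| = 13.


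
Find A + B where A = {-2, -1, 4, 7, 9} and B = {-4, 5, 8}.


A + B = {a + b : a ∈ A, b ∈ B}.
Enumerate all |A|·|B| = 5·3 = 15 pairs (a, b) and collect distinct sums.
a = -2: -2+-4=-6, -2+5=3, -2+8=6
a = -1: -1+-4=-5, -1+5=4, -1+8=7
a = 4: 4+-4=0, 4+5=9, 4+8=12
a = 7: 7+-4=3, 7+5=12, 7+8=15
a = 9: 9+-4=5, 9+5=14, 9+8=17
Collecting distinct sums: A + B = {-6, -5, 0, 3, 4, 5, 6, 7, 9, 12, 14, 15, 17}
|A + B| = 13

A + B = {-6, -5, 0, 3, 4, 5, 6, 7, 9, 12, 14, 15, 17}


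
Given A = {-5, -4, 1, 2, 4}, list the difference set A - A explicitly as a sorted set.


A - A = {a - a' : a, a' ∈ A}.
Compute a - a' for each ordered pair (a, a'):
a = -5: -5--5=0, -5--4=-1, -5-1=-6, -5-2=-7, -5-4=-9
a = -4: -4--5=1, -4--4=0, -4-1=-5, -4-2=-6, -4-4=-8
a = 1: 1--5=6, 1--4=5, 1-1=0, 1-2=-1, 1-4=-3
a = 2: 2--5=7, 2--4=6, 2-1=1, 2-2=0, 2-4=-2
a = 4: 4--5=9, 4--4=8, 4-1=3, 4-2=2, 4-4=0
Collecting distinct values (and noting 0 appears from a-a):
A - A = {-9, -8, -7, -6, -5, -3, -2, -1, 0, 1, 2, 3, 5, 6, 7, 8, 9}
|A - A| = 17

A - A = {-9, -8, -7, -6, -5, -3, -2, -1, 0, 1, 2, 3, 5, 6, 7, 8, 9}


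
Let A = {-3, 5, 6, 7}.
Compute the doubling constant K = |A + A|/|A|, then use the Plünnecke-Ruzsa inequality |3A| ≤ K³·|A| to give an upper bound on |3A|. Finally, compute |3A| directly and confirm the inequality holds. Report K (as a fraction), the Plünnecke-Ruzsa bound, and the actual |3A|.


|A| = 4.
Step 1: Compute A + A by enumerating all 16 pairs.
A + A = {-6, 2, 3, 4, 10, 11, 12, 13, 14}, so |A + A| = 9.
Step 2: Doubling constant K = |A + A|/|A| = 9/4 = 9/4 ≈ 2.2500.
Step 3: Plünnecke-Ruzsa gives |3A| ≤ K³·|A| = (2.2500)³ · 4 ≈ 45.5625.
Step 4: Compute 3A = A + A + A directly by enumerating all triples (a,b,c) ∈ A³; |3A| = 16.
Step 5: Check 16 ≤ 45.5625? Yes ✓.

K = 9/4, Plünnecke-Ruzsa bound K³|A| ≈ 45.5625, |3A| = 16, inequality holds.


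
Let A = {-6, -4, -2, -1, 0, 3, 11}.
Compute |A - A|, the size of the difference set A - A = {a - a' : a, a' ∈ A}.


A - A = {a - a' : a, a' ∈ A}; |A| = 7.
Bounds: 2|A|-1 ≤ |A - A| ≤ |A|² - |A| + 1, i.e. 13 ≤ |A - A| ≤ 43.
Note: 0 ∈ A - A always (from a - a). The set is symmetric: if d ∈ A - A then -d ∈ A - A.
Enumerate nonzero differences d = a - a' with a > a' (then include -d):
Positive differences: {1, 2, 3, 4, 5, 6, 7, 8, 9, 11, 12, 13, 15, 17}
Full difference set: {0} ∪ (positive diffs) ∪ (negative diffs).
|A - A| = 1 + 2·14 = 29 (matches direct enumeration: 29).

|A - A| = 29


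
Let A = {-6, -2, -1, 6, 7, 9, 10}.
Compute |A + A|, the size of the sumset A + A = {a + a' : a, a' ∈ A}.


A + A = {a + a' : a, a' ∈ A}; |A| = 7.
General bounds: 2|A| - 1 ≤ |A + A| ≤ |A|(|A|+1)/2, i.e. 13 ≤ |A + A| ≤ 28.
Lower bound 2|A|-1 is attained iff A is an arithmetic progression.
Enumerate sums a + a' for a ≤ a' (symmetric, so this suffices):
a = -6: -6+-6=-12, -6+-2=-8, -6+-1=-7, -6+6=0, -6+7=1, -6+9=3, -6+10=4
a = -2: -2+-2=-4, -2+-1=-3, -2+6=4, -2+7=5, -2+9=7, -2+10=8
a = -1: -1+-1=-2, -1+6=5, -1+7=6, -1+9=8, -1+10=9
a = 6: 6+6=12, 6+7=13, 6+9=15, 6+10=16
a = 7: 7+7=14, 7+9=16, 7+10=17
a = 9: 9+9=18, 9+10=19
a = 10: 10+10=20
Distinct sums: {-12, -8, -7, -4, -3, -2, 0, 1, 3, 4, 5, 6, 7, 8, 9, 12, 13, 14, 15, 16, 17, 18, 19, 20}
|A + A| = 24

|A + A| = 24


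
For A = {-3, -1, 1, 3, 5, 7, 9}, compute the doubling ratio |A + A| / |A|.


|A| = 7.
Compute A + A by enumerating all 49 pairs.
A + A = {-6, -4, -2, 0, 2, 4, 6, 8, 10, 12, 14, 16, 18}, so |A + A| = 13.
K = |A + A| / |A| = 13/7 (already in lowest terms) ≈ 1.8571.
Reference: AP of size 7 gives K = 13/7 ≈ 1.8571; a fully generic set of size 7 gives K ≈ 4.0000.

|A| = 7, |A + A| = 13, K = 13/7.


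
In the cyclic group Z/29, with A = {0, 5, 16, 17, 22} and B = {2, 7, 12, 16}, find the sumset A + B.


Work in Z/29Z: reduce every sum a + b modulo 29.
Enumerate all 20 pairs:
a = 0: 0+2=2, 0+7=7, 0+12=12, 0+16=16
a = 5: 5+2=7, 5+7=12, 5+12=17, 5+16=21
a = 16: 16+2=18, 16+7=23, 16+12=28, 16+16=3
a = 17: 17+2=19, 17+7=24, 17+12=0, 17+16=4
a = 22: 22+2=24, 22+7=0, 22+12=5, 22+16=9
Distinct residues collected: {0, 2, 3, 4, 5, 7, 9, 12, 16, 17, 18, 19, 21, 23, 24, 28}
|A + B| = 16 (out of 29 total residues).

A + B = {0, 2, 3, 4, 5, 7, 9, 12, 16, 17, 18, 19, 21, 23, 24, 28}


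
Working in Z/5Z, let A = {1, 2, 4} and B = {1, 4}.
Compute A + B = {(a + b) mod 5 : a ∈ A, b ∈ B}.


Work in Z/5Z: reduce every sum a + b modulo 5.
Enumerate all 6 pairs:
a = 1: 1+1=2, 1+4=0
a = 2: 2+1=3, 2+4=1
a = 4: 4+1=0, 4+4=3
Distinct residues collected: {0, 1, 2, 3}
|A + B| = 4 (out of 5 total residues).

A + B = {0, 1, 2, 3}


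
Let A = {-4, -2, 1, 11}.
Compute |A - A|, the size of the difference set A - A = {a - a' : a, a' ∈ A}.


A - A = {a - a' : a, a' ∈ A}; |A| = 4.
Bounds: 2|A|-1 ≤ |A - A| ≤ |A|² - |A| + 1, i.e. 7 ≤ |A - A| ≤ 13.
Note: 0 ∈ A - A always (from a - a). The set is symmetric: if d ∈ A - A then -d ∈ A - A.
Enumerate nonzero differences d = a - a' with a > a' (then include -d):
Positive differences: {2, 3, 5, 10, 13, 15}
Full difference set: {0} ∪ (positive diffs) ∪ (negative diffs).
|A - A| = 1 + 2·6 = 13 (matches direct enumeration: 13).

|A - A| = 13


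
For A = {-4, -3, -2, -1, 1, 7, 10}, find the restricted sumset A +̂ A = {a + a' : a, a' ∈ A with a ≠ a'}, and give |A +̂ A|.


Restricted sumset: A +̂ A = {a + a' : a ∈ A, a' ∈ A, a ≠ a'}.
Equivalently, take A + A and drop any sum 2a that is achievable ONLY as a + a for a ∈ A (i.e. sums representable only with equal summands).
Enumerate pairs (a, a') with a < a' (symmetric, so each unordered pair gives one sum; this covers all a ≠ a'):
  -4 + -3 = -7
  -4 + -2 = -6
  -4 + -1 = -5
  -4 + 1 = -3
  -4 + 7 = 3
  -4 + 10 = 6
  -3 + -2 = -5
  -3 + -1 = -4
  -3 + 1 = -2
  -3 + 7 = 4
  -3 + 10 = 7
  -2 + -1 = -3
  -2 + 1 = -1
  -2 + 7 = 5
  -2 + 10 = 8
  -1 + 1 = 0
  -1 + 7 = 6
  -1 + 10 = 9
  1 + 7 = 8
  1 + 10 = 11
  7 + 10 = 17
Collected distinct sums: {-7, -6, -5, -4, -3, -2, -1, 0, 3, 4, 5, 6, 7, 8, 9, 11, 17}
|A +̂ A| = 17
(Reference bound: |A +̂ A| ≥ 2|A| - 3 for |A| ≥ 2, with |A| = 7 giving ≥ 11.)

|A +̂ A| = 17


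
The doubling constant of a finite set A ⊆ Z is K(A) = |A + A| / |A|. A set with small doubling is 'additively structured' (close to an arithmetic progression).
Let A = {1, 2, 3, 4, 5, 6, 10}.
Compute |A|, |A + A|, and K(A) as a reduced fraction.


|A| = 7.
Compute A + A by enumerating all 49 pairs.
A + A = {2, 3, 4, 5, 6, 7, 8, 9, 10, 11, 12, 13, 14, 15, 16, 20}, so |A + A| = 16.
K = |A + A| / |A| = 16/7 (already in lowest terms) ≈ 2.2857.
Reference: AP of size 7 gives K = 13/7 ≈ 1.8571; a fully generic set of size 7 gives K ≈ 4.0000.

|A| = 7, |A + A| = 16, K = 16/7.


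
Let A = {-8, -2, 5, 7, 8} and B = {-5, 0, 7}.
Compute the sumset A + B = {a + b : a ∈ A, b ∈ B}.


A + B = {a + b : a ∈ A, b ∈ B}.
Enumerate all |A|·|B| = 5·3 = 15 pairs (a, b) and collect distinct sums.
a = -8: -8+-5=-13, -8+0=-8, -8+7=-1
a = -2: -2+-5=-7, -2+0=-2, -2+7=5
a = 5: 5+-5=0, 5+0=5, 5+7=12
a = 7: 7+-5=2, 7+0=7, 7+7=14
a = 8: 8+-5=3, 8+0=8, 8+7=15
Collecting distinct sums: A + B = {-13, -8, -7, -2, -1, 0, 2, 3, 5, 7, 8, 12, 14, 15}
|A + B| = 14

A + B = {-13, -8, -7, -2, -1, 0, 2, 3, 5, 7, 8, 12, 14, 15}


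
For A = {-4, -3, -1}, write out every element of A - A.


A - A = {a - a' : a, a' ∈ A}.
Compute a - a' for each ordered pair (a, a'):
a = -4: -4--4=0, -4--3=-1, -4--1=-3
a = -3: -3--4=1, -3--3=0, -3--1=-2
a = -1: -1--4=3, -1--3=2, -1--1=0
Collecting distinct values (and noting 0 appears from a-a):
A - A = {-3, -2, -1, 0, 1, 2, 3}
|A - A| = 7

A - A = {-3, -2, -1, 0, 1, 2, 3}


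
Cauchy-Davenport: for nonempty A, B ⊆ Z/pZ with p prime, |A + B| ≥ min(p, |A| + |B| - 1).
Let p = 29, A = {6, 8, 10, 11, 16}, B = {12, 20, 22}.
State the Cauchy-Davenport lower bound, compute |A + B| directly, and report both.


Cauchy-Davenport: |A + B| ≥ min(p, |A| + |B| - 1) for A, B nonempty in Z/pZ.
|A| = 5, |B| = 3, p = 29.
CD lower bound = min(29, 5 + 3 - 1) = min(29, 7) = 7.
Compute A + B mod 29 directly:
a = 6: 6+12=18, 6+20=26, 6+22=28
a = 8: 8+12=20, 8+20=28, 8+22=1
a = 10: 10+12=22, 10+20=1, 10+22=3
a = 11: 11+12=23, 11+20=2, 11+22=4
a = 16: 16+12=28, 16+20=7, 16+22=9
A + B = {1, 2, 3, 4, 7, 9, 18, 20, 22, 23, 26, 28}, so |A + B| = 12.
Verify: 12 ≥ 7? Yes ✓.

CD lower bound = 7, actual |A + B| = 12.


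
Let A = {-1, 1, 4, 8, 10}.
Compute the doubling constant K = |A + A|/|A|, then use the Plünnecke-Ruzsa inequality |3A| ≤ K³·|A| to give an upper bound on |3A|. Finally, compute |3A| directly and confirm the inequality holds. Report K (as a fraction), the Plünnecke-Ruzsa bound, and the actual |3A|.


|A| = 5.
Step 1: Compute A + A by enumerating all 25 pairs.
A + A = {-2, 0, 2, 3, 5, 7, 8, 9, 11, 12, 14, 16, 18, 20}, so |A + A| = 14.
Step 2: Doubling constant K = |A + A|/|A| = 14/5 = 14/5 ≈ 2.8000.
Step 3: Plünnecke-Ruzsa gives |3A| ≤ K³·|A| = (2.8000)³ · 5 ≈ 109.7600.
Step 4: Compute 3A = A + A + A directly by enumerating all triples (a,b,c) ∈ A³; |3A| = 26.
Step 5: Check 26 ≤ 109.7600? Yes ✓.

K = 14/5, Plünnecke-Ruzsa bound K³|A| ≈ 109.7600, |3A| = 26, inequality holds.


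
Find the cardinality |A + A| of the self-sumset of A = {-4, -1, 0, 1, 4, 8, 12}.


A + A = {a + a' : a, a' ∈ A}; |A| = 7.
General bounds: 2|A| - 1 ≤ |A + A| ≤ |A|(|A|+1)/2, i.e. 13 ≤ |A + A| ≤ 28.
Lower bound 2|A|-1 is attained iff A is an arithmetic progression.
Enumerate sums a + a' for a ≤ a' (symmetric, so this suffices):
a = -4: -4+-4=-8, -4+-1=-5, -4+0=-4, -4+1=-3, -4+4=0, -4+8=4, -4+12=8
a = -1: -1+-1=-2, -1+0=-1, -1+1=0, -1+4=3, -1+8=7, -1+12=11
a = 0: 0+0=0, 0+1=1, 0+4=4, 0+8=8, 0+12=12
a = 1: 1+1=2, 1+4=5, 1+8=9, 1+12=13
a = 4: 4+4=8, 4+8=12, 4+12=16
a = 8: 8+8=16, 8+12=20
a = 12: 12+12=24
Distinct sums: {-8, -5, -4, -3, -2, -1, 0, 1, 2, 3, 4, 5, 7, 8, 9, 11, 12, 13, 16, 20, 24}
|A + A| = 21

|A + A| = 21


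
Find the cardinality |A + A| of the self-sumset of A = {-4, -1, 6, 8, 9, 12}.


A + A = {a + a' : a, a' ∈ A}; |A| = 6.
General bounds: 2|A| - 1 ≤ |A + A| ≤ |A|(|A|+1)/2, i.e. 11 ≤ |A + A| ≤ 21.
Lower bound 2|A|-1 is attained iff A is an arithmetic progression.
Enumerate sums a + a' for a ≤ a' (symmetric, so this suffices):
a = -4: -4+-4=-8, -4+-1=-5, -4+6=2, -4+8=4, -4+9=5, -4+12=8
a = -1: -1+-1=-2, -1+6=5, -1+8=7, -1+9=8, -1+12=11
a = 6: 6+6=12, 6+8=14, 6+9=15, 6+12=18
a = 8: 8+8=16, 8+9=17, 8+12=20
a = 9: 9+9=18, 9+12=21
a = 12: 12+12=24
Distinct sums: {-8, -5, -2, 2, 4, 5, 7, 8, 11, 12, 14, 15, 16, 17, 18, 20, 21, 24}
|A + A| = 18

|A + A| = 18
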